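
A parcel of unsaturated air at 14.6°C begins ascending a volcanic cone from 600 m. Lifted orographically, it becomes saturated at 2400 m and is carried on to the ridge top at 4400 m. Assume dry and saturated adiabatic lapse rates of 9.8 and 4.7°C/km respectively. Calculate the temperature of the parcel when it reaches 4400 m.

600 → 2400 m (dry, 9.8°C/km): ΔT = -9.8 × 1.8 = -17.64°C → T = -3.04°C
2400 → 4400 m (saturated, 4.7°C/km): ΔT = -4.7 × 2 = -9.4°C → T = -12.44°C

-12.44°C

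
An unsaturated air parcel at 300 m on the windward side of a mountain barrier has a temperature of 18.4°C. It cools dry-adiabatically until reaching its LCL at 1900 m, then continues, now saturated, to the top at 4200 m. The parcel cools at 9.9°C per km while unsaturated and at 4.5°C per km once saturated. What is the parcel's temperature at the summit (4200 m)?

Dry to 1900 m: -9.9 × 1.6 km = -15.84°C, so T = 2.56°C.
Saturated to 4200 m: -4.5 × 2.3 km = -10.35°C, so T = -7.79°C.

-7.79°C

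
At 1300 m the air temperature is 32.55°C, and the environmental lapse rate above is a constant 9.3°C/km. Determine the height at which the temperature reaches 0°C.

Height above start = (32.55 − 0) / 9.3 = 3.5 km
Altitude = 1300 m + 3500 m = 4800 m

4800 m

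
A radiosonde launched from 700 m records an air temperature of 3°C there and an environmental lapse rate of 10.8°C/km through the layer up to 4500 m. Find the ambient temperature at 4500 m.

Environmental to 4500 m: -10.8 × 3.8 km = -41.04°C, so T = -38.04°C.

-38.04°C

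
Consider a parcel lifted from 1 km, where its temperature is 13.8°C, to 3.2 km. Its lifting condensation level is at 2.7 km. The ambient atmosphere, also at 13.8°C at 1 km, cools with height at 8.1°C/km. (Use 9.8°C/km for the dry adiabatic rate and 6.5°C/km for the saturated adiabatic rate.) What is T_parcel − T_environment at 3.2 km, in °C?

-2.09°C (parcel cooler than environment)

Parcel:
  1000–2700 m, dry: Δz = 1.7 km ⇒ ΔT = -16.66°C; T = -2.86°C
  2700–3200 m, saturated: Δz = 0.5 km ⇒ ΔT = -3.25°C; T = -6.11°C
Environment:
  1000–3200 m, environment: Δz = 2.2 km ⇒ ΔT = -17.82°C; T = -4.02°C
T_parcel − T_env = -6.11 − (-4.02) = -2.09°C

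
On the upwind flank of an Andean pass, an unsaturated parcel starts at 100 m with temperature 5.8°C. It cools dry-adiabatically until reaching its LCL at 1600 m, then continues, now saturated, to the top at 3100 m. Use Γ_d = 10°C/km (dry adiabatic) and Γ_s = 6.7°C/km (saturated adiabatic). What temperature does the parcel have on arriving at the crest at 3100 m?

-19.25°C

100 → 1600 m (dry, 10°C/km): ΔT = -10 × 1.5 = -15°C → T = -9.2°C
1600 → 3100 m (saturated, 6.7°C/km): ΔT = -6.7 × 1.5 = -10.05°C → T = -19.25°C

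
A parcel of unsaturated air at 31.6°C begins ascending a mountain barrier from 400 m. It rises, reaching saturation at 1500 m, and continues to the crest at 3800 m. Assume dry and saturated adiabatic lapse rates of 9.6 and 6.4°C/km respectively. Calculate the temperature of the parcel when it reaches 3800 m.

6.32°C

400 → 1500 m (dry, 9.6°C/km): ΔT = -9.6 × 1.1 = -10.56°C → T = 21.04°C
1500 → 3800 m (saturated, 6.4°C/km): ΔT = -6.4 × 2.3 = -14.72°C → T = 6.32°C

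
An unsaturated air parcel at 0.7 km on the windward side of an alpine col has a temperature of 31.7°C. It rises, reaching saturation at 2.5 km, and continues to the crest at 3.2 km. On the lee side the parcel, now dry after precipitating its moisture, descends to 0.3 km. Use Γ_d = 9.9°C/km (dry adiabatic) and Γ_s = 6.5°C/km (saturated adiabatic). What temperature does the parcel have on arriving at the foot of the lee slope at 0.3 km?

From 700 m to 2500 m (dry): cools by 9.9 × 1.8 = 17.82°C, giving 13.88°C.
From 2500 m to 3200 m (saturated): cools by 6.5 × 0.7 = 4.55°C, giving 9.33°C.
From 3200 m to 300 m (dry descent): warms by 9.9 × 2.9 = 28.71°C, giving 38.04°C.

38.04°C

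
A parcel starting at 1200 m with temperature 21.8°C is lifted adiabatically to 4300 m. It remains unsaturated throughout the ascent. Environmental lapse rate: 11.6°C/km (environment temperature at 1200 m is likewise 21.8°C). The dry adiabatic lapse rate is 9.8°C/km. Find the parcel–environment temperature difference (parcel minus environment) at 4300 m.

+5.58°C (parcel warmer than environment)

Parcel:
  Dry to 4300 m: -9.8 × 3.1 km = -30.38°C, so T = -8.58°C.
Environment:
  Environment to 4300 m: -11.6 × 3.1 km = -35.96°C, so T = -14.16°C.
T_parcel − T_env = -8.58 − (-14.16) = +5.58°C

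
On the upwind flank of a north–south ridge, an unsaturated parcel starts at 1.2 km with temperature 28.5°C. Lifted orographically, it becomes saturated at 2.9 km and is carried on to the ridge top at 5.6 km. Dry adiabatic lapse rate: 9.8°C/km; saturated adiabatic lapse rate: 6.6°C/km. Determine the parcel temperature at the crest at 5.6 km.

Dry to 2900 m: -9.8 × 1.7 km = -16.66°C, so T = 11.84°C.
Saturated to 5600 m: -6.6 × 2.7 km = -17.82°C, so T = -5.98°C.

-5.98°C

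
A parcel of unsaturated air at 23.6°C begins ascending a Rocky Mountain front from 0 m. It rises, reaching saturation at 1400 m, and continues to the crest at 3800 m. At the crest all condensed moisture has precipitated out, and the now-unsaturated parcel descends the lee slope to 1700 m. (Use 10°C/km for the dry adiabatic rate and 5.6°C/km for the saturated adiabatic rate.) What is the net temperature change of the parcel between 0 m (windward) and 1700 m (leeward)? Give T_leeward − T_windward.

-6.44°C

From 0 m to 1400 m (dry): cools by 10 × 1.4 = 14°C, giving 9.6°C.
From 1400 m to 3800 m (saturated): cools by 5.6 × 2.4 = 13.44°C, giving -3.84°C.
From 3800 m to 1700 m (dry descent): warms by 10 × 2.1 = 21°C, giving 17.16°C.
Net change vs windward start: 17.16 − 23.6 = -6.44°C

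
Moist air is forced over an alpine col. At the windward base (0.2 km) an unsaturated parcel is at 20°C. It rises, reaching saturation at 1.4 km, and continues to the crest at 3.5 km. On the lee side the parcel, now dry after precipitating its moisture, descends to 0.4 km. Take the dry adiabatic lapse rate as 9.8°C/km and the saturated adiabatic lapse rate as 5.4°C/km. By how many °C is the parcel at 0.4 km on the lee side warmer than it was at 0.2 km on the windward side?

Dry to 1400 m: -9.8 × 1.2 km = -11.76°C, so T = 8.24°C.
Saturated to 3500 m: -5.4 × 2.1 km = -11.34°C, so T = -3.1°C.
Dry descent to 400 m: +9.8 × 3.1 km = +30.38°C, so T = 27.28°C.
Net change vs windward start: 27.28 − 20 = +7.28°C

+7.28°C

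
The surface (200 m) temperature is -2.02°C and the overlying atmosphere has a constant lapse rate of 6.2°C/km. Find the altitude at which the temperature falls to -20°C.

Height above start = (-2.02 − (-20)) / 6.2 = 2.9 km
Altitude = 200 m + 2900 m = 3100 m

3100 m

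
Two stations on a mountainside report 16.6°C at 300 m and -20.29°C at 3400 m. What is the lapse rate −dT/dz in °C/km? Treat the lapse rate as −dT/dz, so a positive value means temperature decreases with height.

11.9°C/km

Γ = −ΔT/Δz = (16.6 − (-20.29)) / (3400 − 300) m
  = 36.89°C / 3.1 km = 11.9°C/km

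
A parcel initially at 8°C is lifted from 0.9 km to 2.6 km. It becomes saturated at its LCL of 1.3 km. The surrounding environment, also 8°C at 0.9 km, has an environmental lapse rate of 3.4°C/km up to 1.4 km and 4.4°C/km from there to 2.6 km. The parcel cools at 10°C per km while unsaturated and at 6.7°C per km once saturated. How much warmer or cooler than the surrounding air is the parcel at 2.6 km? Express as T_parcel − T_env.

-5.73°C (parcel cooler than environment)

Parcel:
  From 900 m to 1300 m (dry): cools by 10 × 0.4 = 4°C, giving 4°C.
  From 1300 m to 2600 m (saturated): cools by 6.7 × 1.3 = 8.71°C, giving -4.71°C.
Environment:
  From 900 m to 1400 m (environment, lower layer): cools by 3.4 × 0.5 = 1.7°C, giving 6.3°C.
  From 1400 m to 2600 m (environment, upper layer): cools by 4.4 × 1.2 = 5.28°C, giving 1.02°C.
T_parcel − T_env = -4.71 − 1.02 = -5.73°C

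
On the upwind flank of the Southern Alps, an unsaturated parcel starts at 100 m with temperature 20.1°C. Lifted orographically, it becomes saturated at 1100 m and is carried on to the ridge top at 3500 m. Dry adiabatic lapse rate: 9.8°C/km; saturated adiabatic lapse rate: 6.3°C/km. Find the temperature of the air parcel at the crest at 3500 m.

100 → 1100 m (dry, 9.8°C/km): ΔT = -9.8 × 1 = -9.8°C → T = 10.3°C
1100 → 3500 m (saturated, 6.3°C/km): ΔT = -6.3 × 2.4 = -15.12°C → T = -4.82°C

-4.82°C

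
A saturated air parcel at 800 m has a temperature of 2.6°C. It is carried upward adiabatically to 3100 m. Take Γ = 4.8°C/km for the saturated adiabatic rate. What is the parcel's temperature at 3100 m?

800 → 3100 m (saturated adiabatic, 4.8°C/km): ΔT = -4.8 × 2.3 = -11.04°C → T = -8.44°C

-8.44°C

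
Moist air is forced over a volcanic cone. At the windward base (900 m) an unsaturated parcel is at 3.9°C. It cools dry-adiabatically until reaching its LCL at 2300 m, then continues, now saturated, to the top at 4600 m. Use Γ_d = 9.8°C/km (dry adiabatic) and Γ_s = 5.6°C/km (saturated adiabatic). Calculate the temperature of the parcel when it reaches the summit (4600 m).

-22.7°C

From 900 m to 2300 m (dry): cools by 9.8 × 1.4 = 13.72°C, giving -9.82°C.
From 2300 m to 4600 m (saturated): cools by 5.6 × 2.3 = 12.88°C, giving -22.7°C.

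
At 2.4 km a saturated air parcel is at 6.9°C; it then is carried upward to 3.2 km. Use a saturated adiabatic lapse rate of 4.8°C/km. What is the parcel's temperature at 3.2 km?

3.06°C

2400 → 3200 m (saturated adiabatic, 4.8°C/km): ΔT = -4.8 × 0.8 = -3.84°C → T = 3.06°C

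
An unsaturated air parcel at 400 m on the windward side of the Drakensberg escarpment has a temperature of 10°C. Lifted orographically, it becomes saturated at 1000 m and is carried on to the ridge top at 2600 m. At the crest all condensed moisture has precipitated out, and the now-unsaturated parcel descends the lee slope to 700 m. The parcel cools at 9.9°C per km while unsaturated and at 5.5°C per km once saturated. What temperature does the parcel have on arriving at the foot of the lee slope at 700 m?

400 → 1000 m (dry, 9.9°C/km): ΔT = -9.9 × 0.6 = -5.94°C → T = 4.06°C
1000 → 2600 m (saturated, 5.5°C/km): ΔT = -5.5 × 1.6 = -8.8°C → T = -4.74°C
2600 → 700 m (dry descent, 9.9°C/km): ΔT = +9.9 × 1.9 = +18.81°C → T = 14.07°C

14.07°C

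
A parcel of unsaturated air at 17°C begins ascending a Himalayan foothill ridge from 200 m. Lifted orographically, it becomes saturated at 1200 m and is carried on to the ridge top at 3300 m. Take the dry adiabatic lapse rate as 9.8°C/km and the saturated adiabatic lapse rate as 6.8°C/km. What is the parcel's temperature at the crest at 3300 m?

-7.08°C

200–1200 m, dry: Δz = 1 km ⇒ ΔT = -9.8°C; T = 7.2°C
1200–3300 m, saturated: Δz = 2.1 km ⇒ ΔT = -14.28°C; T = -7.08°C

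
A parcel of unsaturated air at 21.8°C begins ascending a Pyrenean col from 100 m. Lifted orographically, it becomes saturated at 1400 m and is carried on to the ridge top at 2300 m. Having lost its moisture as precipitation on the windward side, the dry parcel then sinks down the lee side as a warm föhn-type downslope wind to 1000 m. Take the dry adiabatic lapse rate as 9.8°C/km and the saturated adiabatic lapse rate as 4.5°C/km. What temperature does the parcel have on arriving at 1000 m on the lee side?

17.75°C

From 100 m to 1400 m (dry): cools by 9.8 × 1.3 = 12.74°C, giving 9.06°C.
From 1400 m to 2300 m (saturated): cools by 4.5 × 0.9 = 4.05°C, giving 5.01°C.
From 2300 m to 1000 m (dry descent): warms by 9.8 × 1.3 = 12.74°C, giving 17.75°C.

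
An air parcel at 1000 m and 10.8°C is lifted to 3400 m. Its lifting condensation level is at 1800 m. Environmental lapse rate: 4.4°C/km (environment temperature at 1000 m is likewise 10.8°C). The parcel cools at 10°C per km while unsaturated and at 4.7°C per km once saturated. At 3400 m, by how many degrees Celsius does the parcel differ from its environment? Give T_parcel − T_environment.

Parcel:
  Dry to 1800 m: -10 × 0.8 km = -8°C, so T = 2.8°C.
  Saturated to 3400 m: -4.7 × 1.6 km = -7.52°C, so T = -4.72°C.
Environment:
  Environment to 3400 m: -4.4 × 2.4 km = -10.56°C, so T = 0.24°C.
T_parcel − T_env = -4.72 − 0.24 = -4.96°C

-4.96°C (parcel cooler than environment)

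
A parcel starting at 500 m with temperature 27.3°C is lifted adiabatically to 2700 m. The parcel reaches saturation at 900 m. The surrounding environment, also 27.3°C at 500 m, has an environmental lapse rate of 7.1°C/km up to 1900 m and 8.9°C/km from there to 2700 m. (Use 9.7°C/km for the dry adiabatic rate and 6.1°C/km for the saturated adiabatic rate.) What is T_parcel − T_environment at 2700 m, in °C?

Parcel:
  500–900 m, dry: Δz = 0.4 km ⇒ ΔT = -3.88°C; T = 23.42°C
  900–2700 m, saturated: Δz = 1.8 km ⇒ ΔT = -10.98°C; T = 12.44°C
Environment:
  500–1900 m, environment, lower layer: Δz = 1.4 km ⇒ ΔT = -9.94°C; T = 17.36°C
  1900–2700 m, environment, upper layer: Δz = 0.8 km ⇒ ΔT = -7.12°C; T = 10.24°C
T_parcel − T_env = 12.44 − 10.24 = +2.2°C

+2.2°C (parcel warmer than environment)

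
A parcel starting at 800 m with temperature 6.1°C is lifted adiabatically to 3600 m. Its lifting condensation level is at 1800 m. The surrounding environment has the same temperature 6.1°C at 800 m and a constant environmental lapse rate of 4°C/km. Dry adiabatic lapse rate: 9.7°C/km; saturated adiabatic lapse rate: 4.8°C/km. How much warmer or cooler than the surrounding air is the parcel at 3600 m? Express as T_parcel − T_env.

Parcel:
  800 → 1800 m (dry, 9.7°C/km): ΔT = -9.7 × 1 = -9.7°C → T = -3.6°C
  1800 → 3600 m (saturated, 4.8°C/km): ΔT = -4.8 × 1.8 = -8.64°C → T = -12.24°C
Environment:
  800 → 3600 m (environment, 4°C/km): ΔT = -4 × 2.8 = -11.2°C → T = -5.1°C
T_parcel − T_env = -12.24 − (-5.1) = -7.14°C

-7.14°C (parcel cooler than environment)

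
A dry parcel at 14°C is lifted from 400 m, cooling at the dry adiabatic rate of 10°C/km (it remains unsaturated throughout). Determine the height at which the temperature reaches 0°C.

Height above start = (14 − 0) / 10 = 1.4 km
Altitude = 400 m + 1400 m = 1800 m

1800 m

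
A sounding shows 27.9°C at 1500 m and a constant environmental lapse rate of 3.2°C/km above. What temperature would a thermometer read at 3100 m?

1500–3100 m, environmental: Δz = 1.6 km ⇒ ΔT = -5.12°C; T = 22.78°C

22.78°C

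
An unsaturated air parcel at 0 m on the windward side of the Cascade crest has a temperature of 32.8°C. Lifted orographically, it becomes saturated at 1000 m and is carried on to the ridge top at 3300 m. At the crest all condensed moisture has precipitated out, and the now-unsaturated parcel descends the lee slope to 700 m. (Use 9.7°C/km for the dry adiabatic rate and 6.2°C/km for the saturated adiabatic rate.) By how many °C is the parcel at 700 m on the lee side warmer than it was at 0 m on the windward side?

0–1000 m, dry: Δz = 1 km ⇒ ΔT = -9.7°C; T = 23.1°C
1000–3300 m, saturated: Δz = 2.3 km ⇒ ΔT = -14.26°C; T = 8.84°C
3300–700 m, dry descent: Δz = 2.6 km ⇒ ΔT = +25.22°C; T = 34.06°C
Net change vs windward start: 34.06 − 32.8 = +1.26°C

+1.26°C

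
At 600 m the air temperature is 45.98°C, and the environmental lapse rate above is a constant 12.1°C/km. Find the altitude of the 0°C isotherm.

4400 m

Height above start = (45.98 − 0) / 12.1 = 3.8 km
Altitude = 600 m + 3800 m = 4400 m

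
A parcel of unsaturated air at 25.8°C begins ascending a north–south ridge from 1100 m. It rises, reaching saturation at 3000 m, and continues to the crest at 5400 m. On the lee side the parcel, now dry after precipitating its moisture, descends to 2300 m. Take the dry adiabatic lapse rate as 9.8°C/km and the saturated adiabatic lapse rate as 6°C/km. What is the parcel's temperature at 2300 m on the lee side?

23.16°C

Dry to 3000 m: -9.8 × 1.9 km = -18.62°C, so T = 7.18°C.
Saturated to 5400 m: -6 × 2.4 km = -14.4°C, so T = -7.22°C.
Dry descent to 2300 m: +9.8 × 3.1 km = +30.38°C, so T = 23.16°C.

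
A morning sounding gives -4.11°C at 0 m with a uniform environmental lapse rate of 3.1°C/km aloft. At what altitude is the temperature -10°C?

1900 m

Height above start = (-4.11 − (-10)) / 3.1 = 1.9 km
Altitude = 0 m + 1900 m = 1900 m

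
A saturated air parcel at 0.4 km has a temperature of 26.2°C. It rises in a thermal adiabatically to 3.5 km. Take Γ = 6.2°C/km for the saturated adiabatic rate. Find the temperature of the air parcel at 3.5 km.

Saturated adiabatic to 3500 m: -6.2 × 3.1 km = -19.22°C, so T = 6.98°C.

6.98°C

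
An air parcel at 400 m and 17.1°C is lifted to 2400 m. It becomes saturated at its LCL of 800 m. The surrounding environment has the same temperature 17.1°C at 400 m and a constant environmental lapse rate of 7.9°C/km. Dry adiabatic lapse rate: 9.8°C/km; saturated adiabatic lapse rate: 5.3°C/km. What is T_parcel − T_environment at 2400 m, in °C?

+3.4°C (parcel warmer than environment)

Parcel:
  400 → 800 m (dry, 9.8°C/km): ΔT = -9.8 × 0.4 = -3.92°C → T = 13.18°C
  800 → 2400 m (saturated, 5.3°C/km): ΔT = -5.3 × 1.6 = -8.48°C → T = 4.7°C
Environment:
  400 → 2400 m (environment, 7.9°C/km): ΔT = -7.9 × 2 = -15.8°C → T = 1.3°C
T_parcel − T_env = 4.7 − 1.3 = +3.4°C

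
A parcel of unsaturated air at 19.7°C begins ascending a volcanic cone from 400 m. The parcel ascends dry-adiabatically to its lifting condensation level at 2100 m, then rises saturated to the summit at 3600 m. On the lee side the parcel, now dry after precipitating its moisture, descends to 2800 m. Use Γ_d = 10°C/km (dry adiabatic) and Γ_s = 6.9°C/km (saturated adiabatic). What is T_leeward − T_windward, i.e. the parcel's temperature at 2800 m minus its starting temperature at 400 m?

400–2100 m, dry: Δz = 1.7 km ⇒ ΔT = -17°C; T = 2.7°C
2100–3600 m, saturated: Δz = 1.5 km ⇒ ΔT = -10.35°C; T = -7.65°C
3600–2800 m, dry descent: Δz = 0.8 km ⇒ ΔT = +8°C; T = 0.35°C
Net change vs windward start: 0.35 − 19.7 = -19.35°C

-19.35°C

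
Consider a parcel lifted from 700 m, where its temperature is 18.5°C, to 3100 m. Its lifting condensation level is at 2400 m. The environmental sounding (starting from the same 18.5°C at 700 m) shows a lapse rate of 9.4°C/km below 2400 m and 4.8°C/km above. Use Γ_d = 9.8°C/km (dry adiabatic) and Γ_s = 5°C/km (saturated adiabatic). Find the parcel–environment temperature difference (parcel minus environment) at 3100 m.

-0.82°C (parcel cooler than environment)

Parcel:
  700–2400 m, dry: Δz = 1.7 km ⇒ ΔT = -16.66°C; T = 1.84°C
  2400–3100 m, saturated: Δz = 0.7 km ⇒ ΔT = -3.5°C; T = -1.66°C
Environment:
  700–2400 m, environment, lower layer: Δz = 1.7 km ⇒ ΔT = -15.98°C; T = 2.52°C
  2400–3100 m, environment, upper layer: Δz = 0.7 km ⇒ ΔT = -3.36°C; T = -0.84°C
T_parcel − T_env = -1.66 − (-0.84) = -0.82°C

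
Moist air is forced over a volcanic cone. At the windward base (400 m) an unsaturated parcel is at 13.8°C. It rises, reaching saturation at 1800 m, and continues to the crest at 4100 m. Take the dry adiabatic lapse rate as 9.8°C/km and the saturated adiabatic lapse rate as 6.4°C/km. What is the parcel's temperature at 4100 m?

From 400 m to 1800 m (dry): cools by 9.8 × 1.4 = 13.72°C, giving 0.08°C.
From 1800 m to 4100 m (saturated): cools by 6.4 × 2.3 = 14.72°C, giving -14.64°C.

-14.64°C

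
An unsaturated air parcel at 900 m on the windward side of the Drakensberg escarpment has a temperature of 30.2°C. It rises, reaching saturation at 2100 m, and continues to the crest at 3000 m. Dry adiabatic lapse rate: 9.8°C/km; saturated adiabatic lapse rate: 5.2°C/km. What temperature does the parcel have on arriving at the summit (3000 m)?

13.76°C

900 → 2100 m (dry, 9.8°C/km): ΔT = -9.8 × 1.2 = -11.76°C → T = 18.44°C
2100 → 3000 m (saturated, 5.2°C/km): ΔT = -5.2 × 0.9 = -4.68°C → T = 13.76°C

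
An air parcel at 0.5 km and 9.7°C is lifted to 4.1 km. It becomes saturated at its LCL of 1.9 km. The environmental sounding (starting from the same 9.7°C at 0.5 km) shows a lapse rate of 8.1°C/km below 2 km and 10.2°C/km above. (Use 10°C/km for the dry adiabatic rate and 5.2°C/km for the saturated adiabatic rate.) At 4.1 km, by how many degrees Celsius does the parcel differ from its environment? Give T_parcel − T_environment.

+8.13°C (parcel warmer than environment)

Parcel:
  From 500 m to 1900 m (dry): cools by 10 × 1.4 = 14°C, giving -4.3°C.
  From 1900 m to 4100 m (saturated): cools by 5.2 × 2.2 = 11.44°C, giving -15.74°C.
Environment:
  From 500 m to 2000 m (environment, lower layer): cools by 8.1 × 1.5 = 12.15°C, giving -2.45°C.
  From 2000 m to 4100 m (environment, upper layer): cools by 10.2 × 2.1 = 21.42°C, giving -23.87°C.
T_parcel − T_env = -15.74 − (-23.87) = +8.13°C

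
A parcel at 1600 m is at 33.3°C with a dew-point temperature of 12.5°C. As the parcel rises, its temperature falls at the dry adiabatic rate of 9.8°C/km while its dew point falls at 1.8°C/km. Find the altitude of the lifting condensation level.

T and T_d converge at 9.8 − 1.8 = 8°C per km
Height above start = (33.3 − 12.5) / 8 = 2.6 km
LCL altitude = 1600 m + 2600 m = 4200 m

4200 m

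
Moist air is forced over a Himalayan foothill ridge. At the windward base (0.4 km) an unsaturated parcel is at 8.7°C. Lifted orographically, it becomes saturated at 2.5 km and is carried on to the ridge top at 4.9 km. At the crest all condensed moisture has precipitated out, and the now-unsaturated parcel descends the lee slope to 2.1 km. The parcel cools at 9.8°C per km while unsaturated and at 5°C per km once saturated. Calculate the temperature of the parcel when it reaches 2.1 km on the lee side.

400 → 2500 m (dry, 9.8°C/km): ΔT = -9.8 × 2.1 = -20.58°C → T = -11.88°C
2500 → 4900 m (saturated, 5°C/km): ΔT = -5 × 2.4 = -12°C → T = -23.88°C
4900 → 2100 m (dry descent, 9.8°C/km): ΔT = +9.8 × 2.8 = +27.44°C → T = 3.56°C

3.56°C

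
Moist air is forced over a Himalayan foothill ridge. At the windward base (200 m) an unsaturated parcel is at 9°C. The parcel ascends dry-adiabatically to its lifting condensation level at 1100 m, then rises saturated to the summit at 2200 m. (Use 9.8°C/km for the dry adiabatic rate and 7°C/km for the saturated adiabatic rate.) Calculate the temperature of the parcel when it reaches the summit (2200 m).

200 → 1100 m (dry, 9.8°C/km): ΔT = -9.8 × 0.9 = -8.82°C → T = 0.18°C
1100 → 2200 m (saturated, 7°C/km): ΔT = -7 × 1.1 = -7.7°C → T = -7.52°C

-7.52°C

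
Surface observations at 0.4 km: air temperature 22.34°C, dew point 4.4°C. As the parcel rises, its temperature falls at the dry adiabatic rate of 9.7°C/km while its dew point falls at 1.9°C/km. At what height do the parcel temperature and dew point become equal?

2.7 km

T and T_d converge at 9.7 − 1.9 = 7.8°C per km
Height above start = (22.34 − 4.4) / 7.8 = 2.3 km
LCL altitude = 400 m + 2300 m = 2700 m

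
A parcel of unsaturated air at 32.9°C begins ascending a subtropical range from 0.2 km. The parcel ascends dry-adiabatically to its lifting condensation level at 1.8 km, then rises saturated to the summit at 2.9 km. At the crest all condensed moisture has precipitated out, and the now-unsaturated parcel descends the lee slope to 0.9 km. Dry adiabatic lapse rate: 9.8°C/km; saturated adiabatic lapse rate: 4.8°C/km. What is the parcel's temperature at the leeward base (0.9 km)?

Dry to 1800 m: -9.8 × 1.6 km = -15.68°C, so T = 17.22°C.
Saturated to 2900 m: -4.8 × 1.1 km = -5.28°C, so T = 11.94°C.
Dry descent to 900 m: +9.8 × 2 km = +19.6°C, so T = 31.54°C.

31.54°C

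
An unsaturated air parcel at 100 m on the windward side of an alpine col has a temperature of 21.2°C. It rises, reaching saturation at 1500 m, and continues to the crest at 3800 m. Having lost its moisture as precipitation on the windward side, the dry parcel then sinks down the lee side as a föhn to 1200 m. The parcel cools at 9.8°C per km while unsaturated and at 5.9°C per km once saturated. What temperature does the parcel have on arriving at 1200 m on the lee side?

19.39°C

From 100 m to 1500 m (dry): cools by 9.8 × 1.4 = 13.72°C, giving 7.48°C.
From 1500 m to 3800 m (saturated): cools by 5.9 × 2.3 = 13.57°C, giving -6.09°C.
From 3800 m to 1200 m (dry descent): warms by 9.8 × 2.6 = 25.48°C, giving 19.39°C.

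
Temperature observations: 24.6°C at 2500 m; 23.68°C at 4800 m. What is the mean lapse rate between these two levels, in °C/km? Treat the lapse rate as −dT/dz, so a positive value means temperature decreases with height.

0.4°C/km

Γ = −ΔT/Δz = (24.6 − 23.68) / (4800 − 2500) m
  = 0.92°C / 2.3 km = 0.4°C/km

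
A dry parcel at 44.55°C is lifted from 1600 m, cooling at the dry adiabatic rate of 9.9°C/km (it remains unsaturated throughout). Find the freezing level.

Height above start = (44.55 − 0) / 9.9 = 4.5 km
Altitude = 1600 m + 4500 m = 6100 m

6100 m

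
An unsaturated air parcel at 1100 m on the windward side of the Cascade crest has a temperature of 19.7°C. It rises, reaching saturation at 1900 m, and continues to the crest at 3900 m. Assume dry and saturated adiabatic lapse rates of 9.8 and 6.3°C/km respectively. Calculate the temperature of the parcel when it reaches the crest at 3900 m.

1100–1900 m, dry: Δz = 0.8 km ⇒ ΔT = -7.84°C; T = 11.86°C
1900–3900 m, saturated: Δz = 2 km ⇒ ΔT = -12.6°C; T = -0.74°C

-0.74°C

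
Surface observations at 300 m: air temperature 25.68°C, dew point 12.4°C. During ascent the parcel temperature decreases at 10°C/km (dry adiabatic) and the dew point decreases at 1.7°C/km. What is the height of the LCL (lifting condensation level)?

T and T_d converge at 10 − 1.7 = 8.3°C per km
Height above start = (25.68 − 12.4) / 8.3 = 1.6 km
LCL altitude = 300 m + 1600 m = 1900 m

1900 m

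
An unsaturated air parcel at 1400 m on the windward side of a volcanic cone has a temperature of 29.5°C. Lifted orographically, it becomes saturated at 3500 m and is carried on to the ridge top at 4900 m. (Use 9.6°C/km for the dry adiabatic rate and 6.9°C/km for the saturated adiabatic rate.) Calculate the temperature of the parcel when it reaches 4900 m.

1400–3500 m, dry: Δz = 2.1 km ⇒ ΔT = -20.16°C; T = 9.34°C
3500–4900 m, saturated: Δz = 1.4 km ⇒ ΔT = -9.66°C; T = -0.32°C

-0.32°C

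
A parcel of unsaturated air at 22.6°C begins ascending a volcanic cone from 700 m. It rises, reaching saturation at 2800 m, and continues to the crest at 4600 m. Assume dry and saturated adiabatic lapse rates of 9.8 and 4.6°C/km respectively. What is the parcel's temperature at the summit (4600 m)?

-6.26°C

700 → 2800 m (dry, 9.8°C/km): ΔT = -9.8 × 2.1 = -20.58°C → T = 2.02°C
2800 → 4600 m (saturated, 4.6°C/km): ΔT = -4.6 × 1.8 = -8.28°C → T = -6.26°C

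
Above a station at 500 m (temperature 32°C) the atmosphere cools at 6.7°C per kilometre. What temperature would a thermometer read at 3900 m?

9.22°C

500–3900 m, environmental: Δz = 3.4 km ⇒ ΔT = -22.78°C; T = 9.22°C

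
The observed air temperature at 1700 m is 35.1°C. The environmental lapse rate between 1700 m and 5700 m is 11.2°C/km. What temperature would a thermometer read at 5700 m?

-9.7°C

1700–5700 m, environmental: Δz = 4 km ⇒ ΔT = -44.8°C; T = -9.7°C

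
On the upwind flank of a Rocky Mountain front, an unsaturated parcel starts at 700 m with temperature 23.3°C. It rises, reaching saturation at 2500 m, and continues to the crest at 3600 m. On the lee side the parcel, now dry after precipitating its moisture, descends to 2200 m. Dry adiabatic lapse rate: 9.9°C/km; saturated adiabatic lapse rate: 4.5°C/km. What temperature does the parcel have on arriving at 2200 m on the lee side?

Dry to 2500 m: -9.9 × 1.8 km = -17.82°C, so T = 5.48°C.
Saturated to 3600 m: -4.5 × 1.1 km = -4.95°C, so T = 0.53°C.
Dry descent to 2200 m: +9.9 × 1.4 km = +13.86°C, so T = 14.39°C.

14.39°C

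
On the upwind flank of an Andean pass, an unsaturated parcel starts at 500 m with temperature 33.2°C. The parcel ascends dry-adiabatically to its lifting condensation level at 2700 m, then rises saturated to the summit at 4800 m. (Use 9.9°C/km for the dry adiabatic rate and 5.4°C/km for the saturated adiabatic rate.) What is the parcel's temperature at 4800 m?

0.08°C

From 500 m to 2700 m (dry): cools by 9.9 × 2.2 = 21.78°C, giving 11.42°C.
From 2700 m to 4800 m (saturated): cools by 5.4 × 2.1 = 11.34°C, giving 0.08°C.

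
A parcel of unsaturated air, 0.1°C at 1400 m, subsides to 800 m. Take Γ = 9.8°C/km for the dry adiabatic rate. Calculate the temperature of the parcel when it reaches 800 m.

5.98°C

From 1400 m to 800 m (dry adiabatic): warms by 9.8 × 0.6 = 5.88°C, giving 5.98°C.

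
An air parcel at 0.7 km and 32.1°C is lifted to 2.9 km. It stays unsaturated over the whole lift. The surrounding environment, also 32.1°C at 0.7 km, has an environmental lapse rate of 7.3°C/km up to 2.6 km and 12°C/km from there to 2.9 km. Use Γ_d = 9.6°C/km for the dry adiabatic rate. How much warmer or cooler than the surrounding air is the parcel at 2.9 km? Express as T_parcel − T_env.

Parcel:
  700–2900 m, dry: Δz = 2.2 km ⇒ ΔT = -21.12°C; T = 10.98°C
Environment:
  700–2600 m, environment, lower layer: Δz = 1.9 km ⇒ ΔT = -13.87°C; T = 18.23°C
  2600–2900 m, environment, upper layer: Δz = 0.3 km ⇒ ΔT = -3.6°C; T = 14.63°C
T_parcel − T_env = 10.98 − 14.63 = -3.65°C

-3.65°C (parcel cooler than environment)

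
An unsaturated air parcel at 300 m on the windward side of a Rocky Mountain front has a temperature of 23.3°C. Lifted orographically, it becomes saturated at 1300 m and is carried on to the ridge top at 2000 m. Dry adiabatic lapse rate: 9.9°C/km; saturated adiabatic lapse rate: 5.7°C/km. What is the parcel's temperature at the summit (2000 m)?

From 300 m to 1300 m (dry): cools by 9.9 × 1 = 9.9°C, giving 13.4°C.
From 1300 m to 2000 m (saturated): cools by 5.7 × 0.7 = 3.99°C, giving 9.41°C.

9.41°C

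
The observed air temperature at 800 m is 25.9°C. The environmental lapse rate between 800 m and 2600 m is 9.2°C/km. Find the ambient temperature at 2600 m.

9.34°C

Environmental to 2600 m: -9.2 × 1.8 km = -16.56°C, so T = 9.34°C.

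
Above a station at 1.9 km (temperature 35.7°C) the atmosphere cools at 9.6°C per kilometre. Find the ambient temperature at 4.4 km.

Environmental to 4400 m: -9.6 × 2.5 km = -24°C, so T = 11.7°C.

11.7°C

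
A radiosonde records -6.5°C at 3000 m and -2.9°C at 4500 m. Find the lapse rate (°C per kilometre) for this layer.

Γ = −ΔT/Δz = (-6.5 − (-2.9)) / (4500 − 3000) m
  = -3.6°C / 1.5 km = -2.4°C/km

-2.4°C/km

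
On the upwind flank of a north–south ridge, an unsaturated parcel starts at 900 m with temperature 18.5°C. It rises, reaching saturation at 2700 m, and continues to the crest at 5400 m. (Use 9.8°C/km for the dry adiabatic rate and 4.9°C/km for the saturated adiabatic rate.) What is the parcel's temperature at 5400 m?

-12.37°C

900 → 2700 m (dry, 9.8°C/km): ΔT = -9.8 × 1.8 = -17.64°C → T = 0.86°C
2700 → 5400 m (saturated, 4.9°C/km): ΔT = -4.9 × 2.7 = -13.23°C → T = -12.37°C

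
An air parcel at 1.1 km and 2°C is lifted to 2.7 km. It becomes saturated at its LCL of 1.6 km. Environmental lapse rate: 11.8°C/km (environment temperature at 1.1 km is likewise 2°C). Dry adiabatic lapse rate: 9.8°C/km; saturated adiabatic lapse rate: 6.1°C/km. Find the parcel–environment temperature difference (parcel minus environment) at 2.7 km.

+7.27°C (parcel warmer than environment)

Parcel:
  Dry to 1600 m: -9.8 × 0.5 km = -4.9°C, so T = -2.9°C.
  Saturated to 2700 m: -6.1 × 1.1 km = -6.71°C, so T = -9.61°C.
Environment:
  Environment to 2700 m: -11.8 × 1.6 km = -18.88°C, so T = -16.88°C.
T_parcel − T_env = -9.61 − (-16.88) = +7.27°C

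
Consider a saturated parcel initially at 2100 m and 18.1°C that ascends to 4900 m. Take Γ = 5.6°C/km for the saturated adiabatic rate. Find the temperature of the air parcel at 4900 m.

Saturated adiabatic to 4900 m: -5.6 × 2.8 km = -15.68°C, so T = 2.42°C.

2.42°C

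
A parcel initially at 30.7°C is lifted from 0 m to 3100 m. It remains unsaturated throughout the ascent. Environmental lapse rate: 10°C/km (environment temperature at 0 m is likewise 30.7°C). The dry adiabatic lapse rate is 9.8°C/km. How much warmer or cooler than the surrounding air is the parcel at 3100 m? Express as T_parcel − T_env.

Parcel:
  0 → 3100 m (dry, 9.8°C/km): ΔT = -9.8 × 3.1 = -30.38°C → T = 0.32°C
Environment:
  0 → 3100 m (environment, 10°C/km): ΔT = -10 × 3.1 = -31°C → T = -0.3°C
T_parcel − T_env = 0.32 − (-0.3) = +0.62°C

+0.62°C (parcel warmer than environment)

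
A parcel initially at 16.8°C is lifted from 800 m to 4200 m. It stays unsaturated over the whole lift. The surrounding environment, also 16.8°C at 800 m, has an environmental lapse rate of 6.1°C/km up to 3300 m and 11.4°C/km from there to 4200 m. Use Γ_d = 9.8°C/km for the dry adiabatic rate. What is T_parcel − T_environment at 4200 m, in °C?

-7.81°C (parcel cooler than environment)

Parcel:
  Dry to 4200 m: -9.8 × 3.4 km = -33.32°C, so T = -16.52°C.
Environment:
  Environment, lower layer to 3300 m: -6.1 × 2.5 km = -15.25°C, so T = 1.55°C.
  Environment, upper layer to 4200 m: -11.4 × 0.9 km = -10.26°C, so T = -8.71°C.
T_parcel − T_env = -16.52 − (-8.71) = -7.81°C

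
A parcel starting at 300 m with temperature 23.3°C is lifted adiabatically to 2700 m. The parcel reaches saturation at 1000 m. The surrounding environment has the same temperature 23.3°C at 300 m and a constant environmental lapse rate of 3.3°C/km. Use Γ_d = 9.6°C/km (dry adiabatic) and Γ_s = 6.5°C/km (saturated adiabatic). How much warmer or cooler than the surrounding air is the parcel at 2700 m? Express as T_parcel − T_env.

Parcel:
  300–1000 m, dry: Δz = 0.7 km ⇒ ΔT = -6.72°C; T = 16.58°C
  1000–2700 m, saturated: Δz = 1.7 km ⇒ ΔT = -11.05°C; T = 5.53°C
Environment:
  300–2700 m, environment: Δz = 2.4 km ⇒ ΔT = -7.92°C; T = 15.38°C
T_parcel − T_env = 5.53 − 15.38 = -9.85°C

-9.85°C (parcel cooler than environment)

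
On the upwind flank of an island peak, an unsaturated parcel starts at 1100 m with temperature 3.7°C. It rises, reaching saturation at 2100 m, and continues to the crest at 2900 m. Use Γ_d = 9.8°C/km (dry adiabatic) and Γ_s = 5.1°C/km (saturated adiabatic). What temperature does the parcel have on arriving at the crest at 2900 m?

-10.18°C

Dry to 2100 m: -9.8 × 1 km = -9.8°C, so T = -6.1°C.
Saturated to 2900 m: -5.1 × 0.8 km = -4.08°C, so T = -10.18°C.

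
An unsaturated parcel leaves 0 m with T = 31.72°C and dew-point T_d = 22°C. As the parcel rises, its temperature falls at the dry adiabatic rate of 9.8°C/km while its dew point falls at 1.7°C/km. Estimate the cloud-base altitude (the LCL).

T and T_d converge at 9.8 − 1.7 = 8.1°C per km
Height above start = (31.72 − 22) / 8.1 = 1.2 km
LCL altitude = 0 m + 1200 m = 1200 m

1200 m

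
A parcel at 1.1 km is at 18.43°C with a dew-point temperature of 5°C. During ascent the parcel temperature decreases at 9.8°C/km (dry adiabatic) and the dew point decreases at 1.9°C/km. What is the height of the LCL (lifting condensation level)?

2.8 km

T and T_d converge at 9.8 − 1.9 = 7.9°C per km
Height above start = (18.43 − 5) / 7.9 = 1.7 km
LCL altitude = 1100 m + 1700 m = 2800 m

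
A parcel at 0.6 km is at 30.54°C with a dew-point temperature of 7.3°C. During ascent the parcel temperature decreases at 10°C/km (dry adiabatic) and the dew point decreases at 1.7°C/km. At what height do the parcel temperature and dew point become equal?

3.4 km

T and T_d converge at 10 − 1.7 = 8.3°C per km
Height above start = (30.54 − 7.3) / 8.3 = 2.8 km
LCL altitude = 600 m + 2800 m = 3400 m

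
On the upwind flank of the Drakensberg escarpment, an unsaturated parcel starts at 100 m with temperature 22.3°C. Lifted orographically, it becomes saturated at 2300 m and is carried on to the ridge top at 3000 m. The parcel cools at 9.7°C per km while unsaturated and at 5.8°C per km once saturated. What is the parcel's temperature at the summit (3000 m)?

100–2300 m, dry: Δz = 2.2 km ⇒ ΔT = -21.34°C; T = 0.96°C
2300–3000 m, saturated: Δz = 0.7 km ⇒ ΔT = -4.06°C; T = -3.1°C

-3.1°C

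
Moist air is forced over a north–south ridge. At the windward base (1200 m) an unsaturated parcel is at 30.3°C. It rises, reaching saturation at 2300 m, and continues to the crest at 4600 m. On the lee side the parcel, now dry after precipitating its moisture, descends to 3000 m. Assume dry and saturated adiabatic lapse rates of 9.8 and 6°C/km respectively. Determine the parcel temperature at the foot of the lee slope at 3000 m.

21.4°C

Dry to 2300 m: -9.8 × 1.1 km = -10.78°C, so T = 19.52°C.
Saturated to 4600 m: -6 × 2.3 km = -13.8°C, so T = 5.72°C.
Dry descent to 3000 m: +9.8 × 1.6 km = +15.68°C, so T = 21.4°C.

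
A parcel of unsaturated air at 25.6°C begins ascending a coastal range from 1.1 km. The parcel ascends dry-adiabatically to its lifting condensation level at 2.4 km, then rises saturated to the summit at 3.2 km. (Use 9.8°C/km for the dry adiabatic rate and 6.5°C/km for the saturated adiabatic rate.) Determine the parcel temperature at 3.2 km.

7.66°C

1100–2400 m, dry: Δz = 1.3 km ⇒ ΔT = -12.74°C; T = 12.86°C
2400–3200 m, saturated: Δz = 0.8 km ⇒ ΔT = -5.2°C; T = 7.66°C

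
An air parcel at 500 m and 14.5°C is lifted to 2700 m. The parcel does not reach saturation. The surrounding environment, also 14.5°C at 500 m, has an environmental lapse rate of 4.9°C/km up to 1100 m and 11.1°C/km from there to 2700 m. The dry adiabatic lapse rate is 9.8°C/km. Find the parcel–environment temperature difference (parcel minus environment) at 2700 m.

Parcel:
  Dry to 2700 m: -9.8 × 2.2 km = -21.56°C, so T = -7.06°C.
Environment:
  Environment, lower layer to 1100 m: -4.9 × 0.6 km = -2.94°C, so T = 11.56°C.
  Environment, upper layer to 2700 m: -11.1 × 1.6 km = -17.76°C, so T = -6.2°C.
T_parcel − T_env = -7.06 − (-6.2) = -0.86°C

-0.86°C (parcel cooler than environment)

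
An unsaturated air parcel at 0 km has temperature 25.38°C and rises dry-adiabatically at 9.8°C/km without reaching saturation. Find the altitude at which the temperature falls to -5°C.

Height above start = (25.38 − (-5)) / 9.8 = 3.1 km
Altitude = 0 m + 3100 m = 3100 m

3.1 km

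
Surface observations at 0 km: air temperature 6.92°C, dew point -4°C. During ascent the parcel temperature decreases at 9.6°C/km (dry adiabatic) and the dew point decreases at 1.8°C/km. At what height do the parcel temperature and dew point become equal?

1.4 km

T and T_d converge at 9.6 − 1.8 = 7.8°C per km
Height above start = (6.92 − (-4)) / 7.8 = 1.4 km
LCL altitude = 0 m + 1400 m = 1400 m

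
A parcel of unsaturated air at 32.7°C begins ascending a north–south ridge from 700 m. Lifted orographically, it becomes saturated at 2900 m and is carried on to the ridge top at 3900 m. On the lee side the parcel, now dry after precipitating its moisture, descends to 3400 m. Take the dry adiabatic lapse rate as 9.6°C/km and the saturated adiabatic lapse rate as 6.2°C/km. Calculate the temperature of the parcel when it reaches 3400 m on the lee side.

Dry to 2900 m: -9.6 × 2.2 km = -21.12°C, so T = 11.58°C.
Saturated to 3900 m: -6.2 × 1 km = -6.2°C, so T = 5.38°C.
Dry descent to 3400 m: +9.6 × 0.5 km = +4.8°C, so T = 10.18°C.

10.18°C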